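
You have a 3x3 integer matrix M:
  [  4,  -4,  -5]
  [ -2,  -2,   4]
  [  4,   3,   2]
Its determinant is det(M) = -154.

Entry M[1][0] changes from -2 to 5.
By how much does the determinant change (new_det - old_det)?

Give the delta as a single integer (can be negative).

Answer: -49

Derivation:
Cofactor C_10 = -7
Entry delta = 5 - -2 = 7
Det delta = entry_delta * cofactor = 7 * -7 = -49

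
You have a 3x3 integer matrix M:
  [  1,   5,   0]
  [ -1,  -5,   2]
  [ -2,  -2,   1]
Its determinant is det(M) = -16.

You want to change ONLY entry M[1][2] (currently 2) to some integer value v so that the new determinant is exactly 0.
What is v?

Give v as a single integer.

det is linear in entry M[1][2]: det = old_det + (v - 2) * C_12
Cofactor C_12 = -8
Want det = 0: -16 + (v - 2) * -8 = 0
  (v - 2) = 16 / -8 = -2
  v = 2 + (-2) = 0

Answer: 0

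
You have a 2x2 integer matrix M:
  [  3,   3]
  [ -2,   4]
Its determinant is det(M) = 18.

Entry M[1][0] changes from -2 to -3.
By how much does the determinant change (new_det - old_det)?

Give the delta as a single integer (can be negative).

Answer: 3

Derivation:
Cofactor C_10 = -3
Entry delta = -3 - -2 = -1
Det delta = entry_delta * cofactor = -1 * -3 = 3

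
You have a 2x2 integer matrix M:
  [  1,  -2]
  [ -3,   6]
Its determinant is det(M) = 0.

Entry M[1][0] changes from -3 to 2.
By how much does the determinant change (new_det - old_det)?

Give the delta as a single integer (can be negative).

Cofactor C_10 = 2
Entry delta = 2 - -3 = 5
Det delta = entry_delta * cofactor = 5 * 2 = 10

Answer: 10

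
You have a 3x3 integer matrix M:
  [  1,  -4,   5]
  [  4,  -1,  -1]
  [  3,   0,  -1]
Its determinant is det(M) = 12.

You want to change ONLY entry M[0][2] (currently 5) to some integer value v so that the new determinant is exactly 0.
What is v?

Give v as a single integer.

Answer: 1

Derivation:
det is linear in entry M[0][2]: det = old_det + (v - 5) * C_02
Cofactor C_02 = 3
Want det = 0: 12 + (v - 5) * 3 = 0
  (v - 5) = -12 / 3 = -4
  v = 5 + (-4) = 1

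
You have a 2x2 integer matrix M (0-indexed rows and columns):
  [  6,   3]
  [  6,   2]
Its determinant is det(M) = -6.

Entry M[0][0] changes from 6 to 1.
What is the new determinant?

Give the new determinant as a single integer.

Answer: -16

Derivation:
det is linear in row 0: changing M[0][0] by delta changes det by delta * cofactor(0,0).
Cofactor C_00 = (-1)^(0+0) * minor(0,0) = 2
Entry delta = 1 - 6 = -5
Det delta = -5 * 2 = -10
New det = -6 + -10 = -16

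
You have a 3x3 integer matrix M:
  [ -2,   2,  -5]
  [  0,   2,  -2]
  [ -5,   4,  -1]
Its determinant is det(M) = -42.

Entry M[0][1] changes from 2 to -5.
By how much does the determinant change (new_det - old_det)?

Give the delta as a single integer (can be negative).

Answer: -70

Derivation:
Cofactor C_01 = 10
Entry delta = -5 - 2 = -7
Det delta = entry_delta * cofactor = -7 * 10 = -70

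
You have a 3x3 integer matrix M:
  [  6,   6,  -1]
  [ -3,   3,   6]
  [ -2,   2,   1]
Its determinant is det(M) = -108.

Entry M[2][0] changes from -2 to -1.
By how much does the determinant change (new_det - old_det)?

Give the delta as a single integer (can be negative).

Answer: 39

Derivation:
Cofactor C_20 = 39
Entry delta = -1 - -2 = 1
Det delta = entry_delta * cofactor = 1 * 39 = 39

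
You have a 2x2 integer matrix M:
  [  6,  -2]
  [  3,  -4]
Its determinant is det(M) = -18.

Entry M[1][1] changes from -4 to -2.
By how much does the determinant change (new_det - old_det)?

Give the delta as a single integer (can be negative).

Cofactor C_11 = 6
Entry delta = -2 - -4 = 2
Det delta = entry_delta * cofactor = 2 * 6 = 12

Answer: 12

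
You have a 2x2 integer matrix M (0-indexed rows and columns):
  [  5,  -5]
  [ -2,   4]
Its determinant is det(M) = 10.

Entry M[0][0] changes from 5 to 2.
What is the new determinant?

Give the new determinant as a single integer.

Answer: -2

Derivation:
det is linear in row 0: changing M[0][0] by delta changes det by delta * cofactor(0,0).
Cofactor C_00 = (-1)^(0+0) * minor(0,0) = 4
Entry delta = 2 - 5 = -3
Det delta = -3 * 4 = -12
New det = 10 + -12 = -2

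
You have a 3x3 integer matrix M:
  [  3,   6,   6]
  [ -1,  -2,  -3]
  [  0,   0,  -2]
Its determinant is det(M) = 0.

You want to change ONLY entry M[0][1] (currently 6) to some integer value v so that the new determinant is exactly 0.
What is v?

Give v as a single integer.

det is linear in entry M[0][1]: det = old_det + (v - 6) * C_01
Cofactor C_01 = -2
Want det = 0: 0 + (v - 6) * -2 = 0
  (v - 6) = 0 / -2 = 0
  v = 6 + (0) = 6

Answer: 6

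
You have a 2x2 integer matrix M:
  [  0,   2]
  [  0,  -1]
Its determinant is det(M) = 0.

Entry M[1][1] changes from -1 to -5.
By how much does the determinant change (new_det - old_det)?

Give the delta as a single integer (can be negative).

Cofactor C_11 = 0
Entry delta = -5 - -1 = -4
Det delta = entry_delta * cofactor = -4 * 0 = 0

Answer: 0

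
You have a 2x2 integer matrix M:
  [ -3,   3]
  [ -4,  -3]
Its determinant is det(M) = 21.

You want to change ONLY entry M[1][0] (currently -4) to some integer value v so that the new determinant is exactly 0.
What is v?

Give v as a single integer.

Answer: 3

Derivation:
det is linear in entry M[1][0]: det = old_det + (v - -4) * C_10
Cofactor C_10 = -3
Want det = 0: 21 + (v - -4) * -3 = 0
  (v - -4) = -21 / -3 = 7
  v = -4 + (7) = 3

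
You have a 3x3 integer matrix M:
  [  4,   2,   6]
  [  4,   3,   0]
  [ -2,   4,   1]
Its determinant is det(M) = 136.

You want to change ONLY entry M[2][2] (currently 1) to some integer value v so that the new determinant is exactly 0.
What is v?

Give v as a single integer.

det is linear in entry M[2][2]: det = old_det + (v - 1) * C_22
Cofactor C_22 = 4
Want det = 0: 136 + (v - 1) * 4 = 0
  (v - 1) = -136 / 4 = -34
  v = 1 + (-34) = -33

Answer: -33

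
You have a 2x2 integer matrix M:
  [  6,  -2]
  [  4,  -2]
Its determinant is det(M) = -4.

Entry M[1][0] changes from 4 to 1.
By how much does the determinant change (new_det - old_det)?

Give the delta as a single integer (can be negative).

Answer: -6

Derivation:
Cofactor C_10 = 2
Entry delta = 1 - 4 = -3
Det delta = entry_delta * cofactor = -3 * 2 = -6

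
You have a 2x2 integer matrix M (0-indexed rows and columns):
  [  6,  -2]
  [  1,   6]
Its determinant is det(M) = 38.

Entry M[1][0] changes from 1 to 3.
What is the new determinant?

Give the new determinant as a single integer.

Answer: 42

Derivation:
det is linear in row 1: changing M[1][0] by delta changes det by delta * cofactor(1,0).
Cofactor C_10 = (-1)^(1+0) * minor(1,0) = 2
Entry delta = 3 - 1 = 2
Det delta = 2 * 2 = 4
New det = 38 + 4 = 42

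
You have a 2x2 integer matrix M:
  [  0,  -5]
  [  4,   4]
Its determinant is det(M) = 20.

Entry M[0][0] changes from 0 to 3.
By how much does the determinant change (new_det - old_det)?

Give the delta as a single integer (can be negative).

Cofactor C_00 = 4
Entry delta = 3 - 0 = 3
Det delta = entry_delta * cofactor = 3 * 4 = 12

Answer: 12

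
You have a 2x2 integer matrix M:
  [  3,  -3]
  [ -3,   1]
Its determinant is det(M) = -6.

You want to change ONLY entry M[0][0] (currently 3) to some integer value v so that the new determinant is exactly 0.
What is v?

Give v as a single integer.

det is linear in entry M[0][0]: det = old_det + (v - 3) * C_00
Cofactor C_00 = 1
Want det = 0: -6 + (v - 3) * 1 = 0
  (v - 3) = 6 / 1 = 6
  v = 3 + (6) = 9

Answer: 9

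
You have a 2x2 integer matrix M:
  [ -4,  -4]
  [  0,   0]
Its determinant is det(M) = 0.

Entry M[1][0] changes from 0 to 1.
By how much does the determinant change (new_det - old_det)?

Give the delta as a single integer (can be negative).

Answer: 4

Derivation:
Cofactor C_10 = 4
Entry delta = 1 - 0 = 1
Det delta = entry_delta * cofactor = 1 * 4 = 4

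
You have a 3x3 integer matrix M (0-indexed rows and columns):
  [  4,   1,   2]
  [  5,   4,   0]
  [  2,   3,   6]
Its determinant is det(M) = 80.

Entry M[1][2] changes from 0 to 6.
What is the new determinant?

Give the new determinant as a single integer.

det is linear in row 1: changing M[1][2] by delta changes det by delta * cofactor(1,2).
Cofactor C_12 = (-1)^(1+2) * minor(1,2) = -10
Entry delta = 6 - 0 = 6
Det delta = 6 * -10 = -60
New det = 80 + -60 = 20

Answer: 20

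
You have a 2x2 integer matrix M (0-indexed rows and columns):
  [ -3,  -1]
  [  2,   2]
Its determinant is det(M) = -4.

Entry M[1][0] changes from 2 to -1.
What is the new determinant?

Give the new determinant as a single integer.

Answer: -7

Derivation:
det is linear in row 1: changing M[1][0] by delta changes det by delta * cofactor(1,0).
Cofactor C_10 = (-1)^(1+0) * minor(1,0) = 1
Entry delta = -1 - 2 = -3
Det delta = -3 * 1 = -3
New det = -4 + -3 = -7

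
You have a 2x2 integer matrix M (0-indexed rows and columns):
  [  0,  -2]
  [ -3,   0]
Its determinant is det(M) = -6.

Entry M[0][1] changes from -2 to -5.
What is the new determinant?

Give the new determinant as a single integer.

det is linear in row 0: changing M[0][1] by delta changes det by delta * cofactor(0,1).
Cofactor C_01 = (-1)^(0+1) * minor(0,1) = 3
Entry delta = -5 - -2 = -3
Det delta = -3 * 3 = -9
New det = -6 + -9 = -15

Answer: -15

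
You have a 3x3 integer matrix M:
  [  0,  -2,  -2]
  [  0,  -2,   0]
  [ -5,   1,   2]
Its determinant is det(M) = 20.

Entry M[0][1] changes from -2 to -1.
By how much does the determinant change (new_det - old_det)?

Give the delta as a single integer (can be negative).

Cofactor C_01 = 0
Entry delta = -1 - -2 = 1
Det delta = entry_delta * cofactor = 1 * 0 = 0

Answer: 0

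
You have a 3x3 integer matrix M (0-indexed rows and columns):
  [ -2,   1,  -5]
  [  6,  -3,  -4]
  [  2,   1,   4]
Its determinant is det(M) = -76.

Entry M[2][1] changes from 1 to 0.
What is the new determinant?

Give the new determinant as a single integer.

det is linear in row 2: changing M[2][1] by delta changes det by delta * cofactor(2,1).
Cofactor C_21 = (-1)^(2+1) * minor(2,1) = -38
Entry delta = 0 - 1 = -1
Det delta = -1 * -38 = 38
New det = -76 + 38 = -38

Answer: -38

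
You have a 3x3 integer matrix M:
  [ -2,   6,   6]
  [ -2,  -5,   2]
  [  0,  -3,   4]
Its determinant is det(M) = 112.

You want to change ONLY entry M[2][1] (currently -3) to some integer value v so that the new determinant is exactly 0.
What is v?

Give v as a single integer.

det is linear in entry M[2][1]: det = old_det + (v - -3) * C_21
Cofactor C_21 = -8
Want det = 0: 112 + (v - -3) * -8 = 0
  (v - -3) = -112 / -8 = 14
  v = -3 + (14) = 11

Answer: 11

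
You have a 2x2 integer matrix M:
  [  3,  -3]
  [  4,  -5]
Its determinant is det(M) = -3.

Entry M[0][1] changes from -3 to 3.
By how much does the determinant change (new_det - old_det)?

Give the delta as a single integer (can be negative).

Cofactor C_01 = -4
Entry delta = 3 - -3 = 6
Det delta = entry_delta * cofactor = 6 * -4 = -24

Answer: -24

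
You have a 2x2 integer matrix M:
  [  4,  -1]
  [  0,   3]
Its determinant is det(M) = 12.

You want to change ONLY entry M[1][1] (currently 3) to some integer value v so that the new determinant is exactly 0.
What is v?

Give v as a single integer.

Answer: 0

Derivation:
det is linear in entry M[1][1]: det = old_det + (v - 3) * C_11
Cofactor C_11 = 4
Want det = 0: 12 + (v - 3) * 4 = 0
  (v - 3) = -12 / 4 = -3
  v = 3 + (-3) = 0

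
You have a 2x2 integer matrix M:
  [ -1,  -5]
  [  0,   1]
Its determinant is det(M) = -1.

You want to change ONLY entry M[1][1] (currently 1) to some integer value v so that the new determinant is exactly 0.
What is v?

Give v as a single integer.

Answer: 0

Derivation:
det is linear in entry M[1][1]: det = old_det + (v - 1) * C_11
Cofactor C_11 = -1
Want det = 0: -1 + (v - 1) * -1 = 0
  (v - 1) = 1 / -1 = -1
  v = 1 + (-1) = 0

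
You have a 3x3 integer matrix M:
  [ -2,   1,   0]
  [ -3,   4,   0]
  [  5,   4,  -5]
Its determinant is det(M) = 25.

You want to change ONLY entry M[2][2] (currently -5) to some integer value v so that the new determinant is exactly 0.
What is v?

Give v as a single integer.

det is linear in entry M[2][2]: det = old_det + (v - -5) * C_22
Cofactor C_22 = -5
Want det = 0: 25 + (v - -5) * -5 = 0
  (v - -5) = -25 / -5 = 5
  v = -5 + (5) = 0

Answer: 0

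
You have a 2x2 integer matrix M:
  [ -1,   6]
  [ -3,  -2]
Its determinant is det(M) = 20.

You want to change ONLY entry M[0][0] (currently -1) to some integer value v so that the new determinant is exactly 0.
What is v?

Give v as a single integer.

Answer: 9

Derivation:
det is linear in entry M[0][0]: det = old_det + (v - -1) * C_00
Cofactor C_00 = -2
Want det = 0: 20 + (v - -1) * -2 = 0
  (v - -1) = -20 / -2 = 10
  v = -1 + (10) = 9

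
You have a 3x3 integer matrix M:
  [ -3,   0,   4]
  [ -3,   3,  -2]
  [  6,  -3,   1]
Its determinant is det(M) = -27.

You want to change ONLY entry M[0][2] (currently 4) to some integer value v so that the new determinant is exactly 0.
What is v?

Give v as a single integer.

Answer: 1

Derivation:
det is linear in entry M[0][2]: det = old_det + (v - 4) * C_02
Cofactor C_02 = -9
Want det = 0: -27 + (v - 4) * -9 = 0
  (v - 4) = 27 / -9 = -3
  v = 4 + (-3) = 1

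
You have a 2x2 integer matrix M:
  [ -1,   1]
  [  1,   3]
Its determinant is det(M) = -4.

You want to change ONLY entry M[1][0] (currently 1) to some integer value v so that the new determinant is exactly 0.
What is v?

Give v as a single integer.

Answer: -3

Derivation:
det is linear in entry M[1][0]: det = old_det + (v - 1) * C_10
Cofactor C_10 = -1
Want det = 0: -4 + (v - 1) * -1 = 0
  (v - 1) = 4 / -1 = -4
  v = 1 + (-4) = -3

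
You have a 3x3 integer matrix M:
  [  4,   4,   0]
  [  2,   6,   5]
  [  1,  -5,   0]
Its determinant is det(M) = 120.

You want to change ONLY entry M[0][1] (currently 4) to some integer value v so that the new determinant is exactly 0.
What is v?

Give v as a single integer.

Answer: -20

Derivation:
det is linear in entry M[0][1]: det = old_det + (v - 4) * C_01
Cofactor C_01 = 5
Want det = 0: 120 + (v - 4) * 5 = 0
  (v - 4) = -120 / 5 = -24
  v = 4 + (-24) = -20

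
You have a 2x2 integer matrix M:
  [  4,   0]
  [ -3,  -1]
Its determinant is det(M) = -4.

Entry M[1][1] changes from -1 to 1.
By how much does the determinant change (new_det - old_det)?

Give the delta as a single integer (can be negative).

Answer: 8

Derivation:
Cofactor C_11 = 4
Entry delta = 1 - -1 = 2
Det delta = entry_delta * cofactor = 2 * 4 = 8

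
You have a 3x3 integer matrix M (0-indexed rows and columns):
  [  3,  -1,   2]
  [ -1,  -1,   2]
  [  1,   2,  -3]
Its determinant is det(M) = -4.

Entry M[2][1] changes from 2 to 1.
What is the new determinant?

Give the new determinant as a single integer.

Answer: 4

Derivation:
det is linear in row 2: changing M[2][1] by delta changes det by delta * cofactor(2,1).
Cofactor C_21 = (-1)^(2+1) * minor(2,1) = -8
Entry delta = 1 - 2 = -1
Det delta = -1 * -8 = 8
New det = -4 + 8 = 4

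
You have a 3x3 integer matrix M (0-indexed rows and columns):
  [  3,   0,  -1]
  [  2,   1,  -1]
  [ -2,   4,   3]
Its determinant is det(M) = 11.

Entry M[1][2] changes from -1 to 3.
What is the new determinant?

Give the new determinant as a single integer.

Answer: -37

Derivation:
det is linear in row 1: changing M[1][2] by delta changes det by delta * cofactor(1,2).
Cofactor C_12 = (-1)^(1+2) * minor(1,2) = -12
Entry delta = 3 - -1 = 4
Det delta = 4 * -12 = -48
New det = 11 + -48 = -37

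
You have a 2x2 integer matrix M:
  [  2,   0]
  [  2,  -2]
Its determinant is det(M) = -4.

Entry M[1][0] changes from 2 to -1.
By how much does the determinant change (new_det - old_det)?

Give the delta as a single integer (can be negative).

Cofactor C_10 = 0
Entry delta = -1 - 2 = -3
Det delta = entry_delta * cofactor = -3 * 0 = 0

Answer: 0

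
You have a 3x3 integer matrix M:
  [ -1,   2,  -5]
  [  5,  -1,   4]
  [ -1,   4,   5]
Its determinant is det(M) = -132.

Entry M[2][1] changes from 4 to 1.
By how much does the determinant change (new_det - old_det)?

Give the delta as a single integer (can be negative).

Answer: 63

Derivation:
Cofactor C_21 = -21
Entry delta = 1 - 4 = -3
Det delta = entry_delta * cofactor = -3 * -21 = 63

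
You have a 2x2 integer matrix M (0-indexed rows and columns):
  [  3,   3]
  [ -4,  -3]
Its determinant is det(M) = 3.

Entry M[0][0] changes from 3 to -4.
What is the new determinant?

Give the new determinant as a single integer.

det is linear in row 0: changing M[0][0] by delta changes det by delta * cofactor(0,0).
Cofactor C_00 = (-1)^(0+0) * minor(0,0) = -3
Entry delta = -4 - 3 = -7
Det delta = -7 * -3 = 21
New det = 3 + 21 = 24

Answer: 24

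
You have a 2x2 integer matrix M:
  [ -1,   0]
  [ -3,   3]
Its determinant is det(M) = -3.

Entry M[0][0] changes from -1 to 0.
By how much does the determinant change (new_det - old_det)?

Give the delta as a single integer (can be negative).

Answer: 3

Derivation:
Cofactor C_00 = 3
Entry delta = 0 - -1 = 1
Det delta = entry_delta * cofactor = 1 * 3 = 3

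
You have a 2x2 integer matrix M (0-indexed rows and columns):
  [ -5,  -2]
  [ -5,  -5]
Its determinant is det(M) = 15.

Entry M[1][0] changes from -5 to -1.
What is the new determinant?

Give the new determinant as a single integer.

Answer: 23

Derivation:
det is linear in row 1: changing M[1][0] by delta changes det by delta * cofactor(1,0).
Cofactor C_10 = (-1)^(1+0) * minor(1,0) = 2
Entry delta = -1 - -5 = 4
Det delta = 4 * 2 = 8
New det = 15 + 8 = 23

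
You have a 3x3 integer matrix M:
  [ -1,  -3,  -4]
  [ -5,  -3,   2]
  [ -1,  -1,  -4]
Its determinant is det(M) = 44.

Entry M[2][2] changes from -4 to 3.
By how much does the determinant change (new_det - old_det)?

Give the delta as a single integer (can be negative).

Answer: -84

Derivation:
Cofactor C_22 = -12
Entry delta = 3 - -4 = 7
Det delta = entry_delta * cofactor = 7 * -12 = -84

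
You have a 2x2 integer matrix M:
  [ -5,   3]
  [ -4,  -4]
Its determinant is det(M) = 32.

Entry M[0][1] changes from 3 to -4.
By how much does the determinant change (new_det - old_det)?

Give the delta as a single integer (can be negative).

Cofactor C_01 = 4
Entry delta = -4 - 3 = -7
Det delta = entry_delta * cofactor = -7 * 4 = -28

Answer: -28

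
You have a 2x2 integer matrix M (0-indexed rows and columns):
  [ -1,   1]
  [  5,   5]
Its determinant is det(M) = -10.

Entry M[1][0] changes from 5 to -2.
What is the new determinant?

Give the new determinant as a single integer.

Answer: -3

Derivation:
det is linear in row 1: changing M[1][0] by delta changes det by delta * cofactor(1,0).
Cofactor C_10 = (-1)^(1+0) * minor(1,0) = -1
Entry delta = -2 - 5 = -7
Det delta = -7 * -1 = 7
New det = -10 + 7 = -3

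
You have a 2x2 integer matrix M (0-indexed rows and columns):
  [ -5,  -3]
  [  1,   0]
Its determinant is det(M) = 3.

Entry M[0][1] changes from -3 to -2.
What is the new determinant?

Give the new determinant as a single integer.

det is linear in row 0: changing M[0][1] by delta changes det by delta * cofactor(0,1).
Cofactor C_01 = (-1)^(0+1) * minor(0,1) = -1
Entry delta = -2 - -3 = 1
Det delta = 1 * -1 = -1
New det = 3 + -1 = 2

Answer: 2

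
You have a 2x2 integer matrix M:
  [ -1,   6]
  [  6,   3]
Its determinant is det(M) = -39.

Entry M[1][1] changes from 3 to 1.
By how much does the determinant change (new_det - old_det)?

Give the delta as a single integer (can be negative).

Cofactor C_11 = -1
Entry delta = 1 - 3 = -2
Det delta = entry_delta * cofactor = -2 * -1 = 2

Answer: 2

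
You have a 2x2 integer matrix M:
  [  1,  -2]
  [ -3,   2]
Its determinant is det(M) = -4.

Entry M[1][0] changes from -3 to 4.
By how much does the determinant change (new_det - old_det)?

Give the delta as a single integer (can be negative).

Cofactor C_10 = 2
Entry delta = 4 - -3 = 7
Det delta = entry_delta * cofactor = 7 * 2 = 14

Answer: 14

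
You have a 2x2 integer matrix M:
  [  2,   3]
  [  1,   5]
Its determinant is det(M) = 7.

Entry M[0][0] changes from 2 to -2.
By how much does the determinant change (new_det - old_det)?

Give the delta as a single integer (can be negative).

Cofactor C_00 = 5
Entry delta = -2 - 2 = -4
Det delta = entry_delta * cofactor = -4 * 5 = -20

Answer: -20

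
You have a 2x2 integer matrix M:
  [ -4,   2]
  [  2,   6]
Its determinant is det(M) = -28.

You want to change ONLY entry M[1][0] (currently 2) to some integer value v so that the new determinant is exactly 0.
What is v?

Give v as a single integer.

Answer: -12

Derivation:
det is linear in entry M[1][0]: det = old_det + (v - 2) * C_10
Cofactor C_10 = -2
Want det = 0: -28 + (v - 2) * -2 = 0
  (v - 2) = 28 / -2 = -14
  v = 2 + (-14) = -12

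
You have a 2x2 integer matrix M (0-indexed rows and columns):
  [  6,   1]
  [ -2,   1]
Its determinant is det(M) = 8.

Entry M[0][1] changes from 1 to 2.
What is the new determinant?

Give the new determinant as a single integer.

det is linear in row 0: changing M[0][1] by delta changes det by delta * cofactor(0,1).
Cofactor C_01 = (-1)^(0+1) * minor(0,1) = 2
Entry delta = 2 - 1 = 1
Det delta = 1 * 2 = 2
New det = 8 + 2 = 10

Answer: 10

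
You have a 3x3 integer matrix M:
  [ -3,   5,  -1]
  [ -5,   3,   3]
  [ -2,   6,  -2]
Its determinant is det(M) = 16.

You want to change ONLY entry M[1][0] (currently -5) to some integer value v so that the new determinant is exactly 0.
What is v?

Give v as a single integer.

Answer: -9

Derivation:
det is linear in entry M[1][0]: det = old_det + (v - -5) * C_10
Cofactor C_10 = 4
Want det = 0: 16 + (v - -5) * 4 = 0
  (v - -5) = -16 / 4 = -4
  v = -5 + (-4) = -9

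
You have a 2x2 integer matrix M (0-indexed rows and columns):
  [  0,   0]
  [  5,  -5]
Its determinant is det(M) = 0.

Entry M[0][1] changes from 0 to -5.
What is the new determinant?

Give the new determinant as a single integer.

Answer: 25

Derivation:
det is linear in row 0: changing M[0][1] by delta changes det by delta * cofactor(0,1).
Cofactor C_01 = (-1)^(0+1) * minor(0,1) = -5
Entry delta = -5 - 0 = -5
Det delta = -5 * -5 = 25
New det = 0 + 25 = 25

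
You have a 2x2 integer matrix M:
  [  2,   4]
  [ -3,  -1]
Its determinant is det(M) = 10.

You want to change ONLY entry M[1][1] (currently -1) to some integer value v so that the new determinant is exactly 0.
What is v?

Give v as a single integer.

det is linear in entry M[1][1]: det = old_det + (v - -1) * C_11
Cofactor C_11 = 2
Want det = 0: 10 + (v - -1) * 2 = 0
  (v - -1) = -10 / 2 = -5
  v = -1 + (-5) = -6

Answer: -6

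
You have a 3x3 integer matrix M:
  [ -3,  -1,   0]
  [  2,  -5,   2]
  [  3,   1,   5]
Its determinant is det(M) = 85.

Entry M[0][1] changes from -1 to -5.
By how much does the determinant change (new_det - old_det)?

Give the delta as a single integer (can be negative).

Answer: 16

Derivation:
Cofactor C_01 = -4
Entry delta = -5 - -1 = -4
Det delta = entry_delta * cofactor = -4 * -4 = 16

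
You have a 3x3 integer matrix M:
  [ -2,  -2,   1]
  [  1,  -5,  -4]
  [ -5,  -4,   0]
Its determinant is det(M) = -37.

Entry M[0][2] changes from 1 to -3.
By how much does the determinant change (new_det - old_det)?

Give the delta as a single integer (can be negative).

Cofactor C_02 = -29
Entry delta = -3 - 1 = -4
Det delta = entry_delta * cofactor = -4 * -29 = 116

Answer: 116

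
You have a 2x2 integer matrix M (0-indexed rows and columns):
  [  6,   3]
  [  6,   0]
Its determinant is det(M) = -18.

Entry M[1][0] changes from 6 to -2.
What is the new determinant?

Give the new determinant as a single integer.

det is linear in row 1: changing M[1][0] by delta changes det by delta * cofactor(1,0).
Cofactor C_10 = (-1)^(1+0) * minor(1,0) = -3
Entry delta = -2 - 6 = -8
Det delta = -8 * -3 = 24
New det = -18 + 24 = 6

Answer: 6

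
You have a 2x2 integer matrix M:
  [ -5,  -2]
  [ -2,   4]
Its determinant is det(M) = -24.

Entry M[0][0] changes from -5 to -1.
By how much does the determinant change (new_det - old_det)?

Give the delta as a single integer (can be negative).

Cofactor C_00 = 4
Entry delta = -1 - -5 = 4
Det delta = entry_delta * cofactor = 4 * 4 = 16

Answer: 16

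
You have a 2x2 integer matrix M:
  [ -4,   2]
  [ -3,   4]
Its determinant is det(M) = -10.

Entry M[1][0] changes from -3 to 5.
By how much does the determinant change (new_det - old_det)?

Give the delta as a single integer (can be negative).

Cofactor C_10 = -2
Entry delta = 5 - -3 = 8
Det delta = entry_delta * cofactor = 8 * -2 = -16

Answer: -16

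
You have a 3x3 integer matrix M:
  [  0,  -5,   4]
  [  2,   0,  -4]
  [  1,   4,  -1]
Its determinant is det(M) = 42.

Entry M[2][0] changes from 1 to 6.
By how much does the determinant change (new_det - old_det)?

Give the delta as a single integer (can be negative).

Answer: 100

Derivation:
Cofactor C_20 = 20
Entry delta = 6 - 1 = 5
Det delta = entry_delta * cofactor = 5 * 20 = 100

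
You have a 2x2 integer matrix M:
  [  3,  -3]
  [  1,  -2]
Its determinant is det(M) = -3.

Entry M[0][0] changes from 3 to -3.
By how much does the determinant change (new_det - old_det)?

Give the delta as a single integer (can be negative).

Cofactor C_00 = -2
Entry delta = -3 - 3 = -6
Det delta = entry_delta * cofactor = -6 * -2 = 12

Answer: 12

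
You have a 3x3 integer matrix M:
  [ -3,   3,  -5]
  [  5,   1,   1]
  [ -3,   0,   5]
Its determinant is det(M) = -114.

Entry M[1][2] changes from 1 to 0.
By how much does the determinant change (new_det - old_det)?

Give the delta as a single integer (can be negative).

Cofactor C_12 = -9
Entry delta = 0 - 1 = -1
Det delta = entry_delta * cofactor = -1 * -9 = 9

Answer: 9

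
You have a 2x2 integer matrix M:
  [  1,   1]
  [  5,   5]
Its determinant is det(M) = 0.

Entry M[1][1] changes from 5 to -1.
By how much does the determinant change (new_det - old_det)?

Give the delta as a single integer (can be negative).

Answer: -6

Derivation:
Cofactor C_11 = 1
Entry delta = -1 - 5 = -6
Det delta = entry_delta * cofactor = -6 * 1 = -6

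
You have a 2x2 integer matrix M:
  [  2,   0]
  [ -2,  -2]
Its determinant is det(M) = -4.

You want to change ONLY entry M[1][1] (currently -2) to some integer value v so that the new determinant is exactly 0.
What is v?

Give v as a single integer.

det is linear in entry M[1][1]: det = old_det + (v - -2) * C_11
Cofactor C_11 = 2
Want det = 0: -4 + (v - -2) * 2 = 0
  (v - -2) = 4 / 2 = 2
  v = -2 + (2) = 0

Answer: 0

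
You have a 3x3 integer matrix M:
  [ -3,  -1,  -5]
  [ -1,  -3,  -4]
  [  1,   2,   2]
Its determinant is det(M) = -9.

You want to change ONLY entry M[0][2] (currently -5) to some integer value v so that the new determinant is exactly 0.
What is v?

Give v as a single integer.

det is linear in entry M[0][2]: det = old_det + (v - -5) * C_02
Cofactor C_02 = 1
Want det = 0: -9 + (v - -5) * 1 = 0
  (v - -5) = 9 / 1 = 9
  v = -5 + (9) = 4

Answer: 4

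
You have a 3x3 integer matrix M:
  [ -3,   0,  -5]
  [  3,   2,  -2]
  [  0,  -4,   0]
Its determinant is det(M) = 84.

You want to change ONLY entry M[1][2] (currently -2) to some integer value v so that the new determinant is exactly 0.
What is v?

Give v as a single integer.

Answer: 5

Derivation:
det is linear in entry M[1][2]: det = old_det + (v - -2) * C_12
Cofactor C_12 = -12
Want det = 0: 84 + (v - -2) * -12 = 0
  (v - -2) = -84 / -12 = 7
  v = -2 + (7) = 5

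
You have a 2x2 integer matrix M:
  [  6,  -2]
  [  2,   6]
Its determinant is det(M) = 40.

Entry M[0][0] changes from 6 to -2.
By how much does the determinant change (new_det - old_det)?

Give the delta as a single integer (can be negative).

Answer: -48

Derivation:
Cofactor C_00 = 6
Entry delta = -2 - 6 = -8
Det delta = entry_delta * cofactor = -8 * 6 = -48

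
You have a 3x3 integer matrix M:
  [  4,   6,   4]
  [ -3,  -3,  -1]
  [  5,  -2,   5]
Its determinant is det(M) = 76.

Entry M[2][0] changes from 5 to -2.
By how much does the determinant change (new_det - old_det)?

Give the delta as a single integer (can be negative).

Cofactor C_20 = 6
Entry delta = -2 - 5 = -7
Det delta = entry_delta * cofactor = -7 * 6 = -42

Answer: -42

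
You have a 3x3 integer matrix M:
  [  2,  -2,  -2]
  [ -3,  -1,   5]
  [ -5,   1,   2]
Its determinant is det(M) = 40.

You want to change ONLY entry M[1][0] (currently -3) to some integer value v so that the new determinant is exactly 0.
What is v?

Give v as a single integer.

det is linear in entry M[1][0]: det = old_det + (v - -3) * C_10
Cofactor C_10 = 2
Want det = 0: 40 + (v - -3) * 2 = 0
  (v - -3) = -40 / 2 = -20
  v = -3 + (-20) = -23

Answer: -23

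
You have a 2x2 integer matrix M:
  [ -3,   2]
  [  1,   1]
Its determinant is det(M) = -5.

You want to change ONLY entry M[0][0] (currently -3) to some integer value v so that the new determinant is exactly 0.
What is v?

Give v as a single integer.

Answer: 2

Derivation:
det is linear in entry M[0][0]: det = old_det + (v - -3) * C_00
Cofactor C_00 = 1
Want det = 0: -5 + (v - -3) * 1 = 0
  (v - -3) = 5 / 1 = 5
  v = -3 + (5) = 2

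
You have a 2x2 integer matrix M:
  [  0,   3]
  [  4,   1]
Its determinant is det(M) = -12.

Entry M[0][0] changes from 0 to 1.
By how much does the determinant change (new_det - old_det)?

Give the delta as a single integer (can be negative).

Cofactor C_00 = 1
Entry delta = 1 - 0 = 1
Det delta = entry_delta * cofactor = 1 * 1 = 1

Answer: 1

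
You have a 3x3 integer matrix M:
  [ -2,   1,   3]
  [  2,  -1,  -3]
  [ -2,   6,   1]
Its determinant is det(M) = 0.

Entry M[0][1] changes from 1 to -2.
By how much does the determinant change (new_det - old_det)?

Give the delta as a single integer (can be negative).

Answer: -12

Derivation:
Cofactor C_01 = 4
Entry delta = -2 - 1 = -3
Det delta = entry_delta * cofactor = -3 * 4 = -12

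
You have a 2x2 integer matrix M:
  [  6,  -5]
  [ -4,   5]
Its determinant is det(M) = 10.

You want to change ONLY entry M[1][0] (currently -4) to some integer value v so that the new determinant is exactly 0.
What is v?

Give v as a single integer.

Answer: -6

Derivation:
det is linear in entry M[1][0]: det = old_det + (v - -4) * C_10
Cofactor C_10 = 5
Want det = 0: 10 + (v - -4) * 5 = 0
  (v - -4) = -10 / 5 = -2
  v = -4 + (-2) = -6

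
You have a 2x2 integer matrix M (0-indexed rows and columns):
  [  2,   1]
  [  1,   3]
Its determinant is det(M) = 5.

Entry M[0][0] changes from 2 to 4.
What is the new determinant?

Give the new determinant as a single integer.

Answer: 11

Derivation:
det is linear in row 0: changing M[0][0] by delta changes det by delta * cofactor(0,0).
Cofactor C_00 = (-1)^(0+0) * minor(0,0) = 3
Entry delta = 4 - 2 = 2
Det delta = 2 * 3 = 6
New det = 5 + 6 = 11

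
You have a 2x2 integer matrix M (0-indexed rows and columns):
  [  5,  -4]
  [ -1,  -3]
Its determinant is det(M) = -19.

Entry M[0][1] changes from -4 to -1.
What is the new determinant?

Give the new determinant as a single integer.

Answer: -16

Derivation:
det is linear in row 0: changing M[0][1] by delta changes det by delta * cofactor(0,1).
Cofactor C_01 = (-1)^(0+1) * minor(0,1) = 1
Entry delta = -1 - -4 = 3
Det delta = 3 * 1 = 3
New det = -19 + 3 = -16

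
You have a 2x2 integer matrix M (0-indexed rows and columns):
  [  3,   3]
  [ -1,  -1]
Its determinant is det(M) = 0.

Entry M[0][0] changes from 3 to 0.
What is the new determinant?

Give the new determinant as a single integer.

Answer: 3

Derivation:
det is linear in row 0: changing M[0][0] by delta changes det by delta * cofactor(0,0).
Cofactor C_00 = (-1)^(0+0) * minor(0,0) = -1
Entry delta = 0 - 3 = -3
Det delta = -3 * -1 = 3
New det = 0 + 3 = 3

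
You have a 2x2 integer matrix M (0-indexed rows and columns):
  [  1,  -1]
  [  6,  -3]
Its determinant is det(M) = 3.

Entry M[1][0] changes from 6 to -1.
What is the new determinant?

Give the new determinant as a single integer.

det is linear in row 1: changing M[1][0] by delta changes det by delta * cofactor(1,0).
Cofactor C_10 = (-1)^(1+0) * minor(1,0) = 1
Entry delta = -1 - 6 = -7
Det delta = -7 * 1 = -7
New det = 3 + -7 = -4

Answer: -4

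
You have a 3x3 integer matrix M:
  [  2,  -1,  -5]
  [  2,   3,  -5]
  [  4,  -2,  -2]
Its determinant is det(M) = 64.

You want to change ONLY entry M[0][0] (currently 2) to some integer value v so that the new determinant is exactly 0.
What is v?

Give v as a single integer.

Answer: 6

Derivation:
det is linear in entry M[0][0]: det = old_det + (v - 2) * C_00
Cofactor C_00 = -16
Want det = 0: 64 + (v - 2) * -16 = 0
  (v - 2) = -64 / -16 = 4
  v = 2 + (4) = 6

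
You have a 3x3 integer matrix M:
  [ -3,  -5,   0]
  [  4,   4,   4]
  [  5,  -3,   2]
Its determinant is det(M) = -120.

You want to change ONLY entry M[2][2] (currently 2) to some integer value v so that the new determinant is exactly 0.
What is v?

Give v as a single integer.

det is linear in entry M[2][2]: det = old_det + (v - 2) * C_22
Cofactor C_22 = 8
Want det = 0: -120 + (v - 2) * 8 = 0
  (v - 2) = 120 / 8 = 15
  v = 2 + (15) = 17

Answer: 17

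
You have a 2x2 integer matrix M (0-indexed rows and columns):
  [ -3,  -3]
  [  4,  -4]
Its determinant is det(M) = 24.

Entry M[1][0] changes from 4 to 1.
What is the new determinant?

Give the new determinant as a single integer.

det is linear in row 1: changing M[1][0] by delta changes det by delta * cofactor(1,0).
Cofactor C_10 = (-1)^(1+0) * minor(1,0) = 3
Entry delta = 1 - 4 = -3
Det delta = -3 * 3 = -9
New det = 24 + -9 = 15

Answer: 15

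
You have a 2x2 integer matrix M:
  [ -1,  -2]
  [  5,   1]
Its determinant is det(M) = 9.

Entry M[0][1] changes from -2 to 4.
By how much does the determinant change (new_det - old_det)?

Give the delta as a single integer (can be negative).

Cofactor C_01 = -5
Entry delta = 4 - -2 = 6
Det delta = entry_delta * cofactor = 6 * -5 = -30

Answer: -30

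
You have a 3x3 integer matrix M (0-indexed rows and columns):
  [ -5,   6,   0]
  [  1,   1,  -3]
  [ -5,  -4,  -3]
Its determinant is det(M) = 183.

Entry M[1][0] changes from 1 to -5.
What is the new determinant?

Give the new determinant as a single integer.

det is linear in row 1: changing M[1][0] by delta changes det by delta * cofactor(1,0).
Cofactor C_10 = (-1)^(1+0) * minor(1,0) = 18
Entry delta = -5 - 1 = -6
Det delta = -6 * 18 = -108
New det = 183 + -108 = 75

Answer: 75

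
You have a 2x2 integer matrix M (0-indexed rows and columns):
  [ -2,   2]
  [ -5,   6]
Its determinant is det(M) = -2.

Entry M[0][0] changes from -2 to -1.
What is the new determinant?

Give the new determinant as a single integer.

det is linear in row 0: changing M[0][0] by delta changes det by delta * cofactor(0,0).
Cofactor C_00 = (-1)^(0+0) * minor(0,0) = 6
Entry delta = -1 - -2 = 1
Det delta = 1 * 6 = 6
New det = -2 + 6 = 4

Answer: 4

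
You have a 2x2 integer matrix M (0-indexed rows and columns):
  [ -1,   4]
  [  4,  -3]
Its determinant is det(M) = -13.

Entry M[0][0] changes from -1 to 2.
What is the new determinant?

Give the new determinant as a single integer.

Answer: -22

Derivation:
det is linear in row 0: changing M[0][0] by delta changes det by delta * cofactor(0,0).
Cofactor C_00 = (-1)^(0+0) * minor(0,0) = -3
Entry delta = 2 - -1 = 3
Det delta = 3 * -3 = -9
New det = -13 + -9 = -22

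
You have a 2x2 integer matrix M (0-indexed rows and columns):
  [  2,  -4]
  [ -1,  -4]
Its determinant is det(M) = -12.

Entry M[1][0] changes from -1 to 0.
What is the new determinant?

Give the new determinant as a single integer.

Answer: -8

Derivation:
det is linear in row 1: changing M[1][0] by delta changes det by delta * cofactor(1,0).
Cofactor C_10 = (-1)^(1+0) * minor(1,0) = 4
Entry delta = 0 - -1 = 1
Det delta = 1 * 4 = 4
New det = -12 + 4 = -8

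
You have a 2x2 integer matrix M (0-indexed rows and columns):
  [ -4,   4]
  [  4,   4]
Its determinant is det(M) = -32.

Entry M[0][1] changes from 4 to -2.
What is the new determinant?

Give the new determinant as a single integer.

det is linear in row 0: changing M[0][1] by delta changes det by delta * cofactor(0,1).
Cofactor C_01 = (-1)^(0+1) * minor(0,1) = -4
Entry delta = -2 - 4 = -6
Det delta = -6 * -4 = 24
New det = -32 + 24 = -8

Answer: -8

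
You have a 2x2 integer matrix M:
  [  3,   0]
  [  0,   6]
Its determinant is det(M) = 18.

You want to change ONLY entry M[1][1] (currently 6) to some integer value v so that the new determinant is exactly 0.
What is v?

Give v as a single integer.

Answer: 0

Derivation:
det is linear in entry M[1][1]: det = old_det + (v - 6) * C_11
Cofactor C_11 = 3
Want det = 0: 18 + (v - 6) * 3 = 0
  (v - 6) = -18 / 3 = -6
  v = 6 + (-6) = 0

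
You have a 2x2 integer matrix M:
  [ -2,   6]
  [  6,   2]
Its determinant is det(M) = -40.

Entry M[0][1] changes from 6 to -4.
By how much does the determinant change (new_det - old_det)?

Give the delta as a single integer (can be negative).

Answer: 60

Derivation:
Cofactor C_01 = -6
Entry delta = -4 - 6 = -10
Det delta = entry_delta * cofactor = -10 * -6 = 60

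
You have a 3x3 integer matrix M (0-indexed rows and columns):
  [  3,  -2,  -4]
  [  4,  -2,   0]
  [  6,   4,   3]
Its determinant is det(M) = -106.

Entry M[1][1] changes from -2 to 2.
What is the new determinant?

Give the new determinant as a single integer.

Answer: 26

Derivation:
det is linear in row 1: changing M[1][1] by delta changes det by delta * cofactor(1,1).
Cofactor C_11 = (-1)^(1+1) * minor(1,1) = 33
Entry delta = 2 - -2 = 4
Det delta = 4 * 33 = 132
New det = -106 + 132 = 26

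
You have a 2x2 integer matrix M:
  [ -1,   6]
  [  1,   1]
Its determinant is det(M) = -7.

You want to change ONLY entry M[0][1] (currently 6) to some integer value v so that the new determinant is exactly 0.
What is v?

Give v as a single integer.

det is linear in entry M[0][1]: det = old_det + (v - 6) * C_01
Cofactor C_01 = -1
Want det = 0: -7 + (v - 6) * -1 = 0
  (v - 6) = 7 / -1 = -7
  v = 6 + (-7) = -1

Answer: -1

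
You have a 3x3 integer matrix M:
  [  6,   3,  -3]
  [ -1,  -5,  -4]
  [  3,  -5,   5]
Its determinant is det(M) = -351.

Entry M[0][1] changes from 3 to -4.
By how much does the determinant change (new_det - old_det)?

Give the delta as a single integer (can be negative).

Cofactor C_01 = -7
Entry delta = -4 - 3 = -7
Det delta = entry_delta * cofactor = -7 * -7 = 49

Answer: 49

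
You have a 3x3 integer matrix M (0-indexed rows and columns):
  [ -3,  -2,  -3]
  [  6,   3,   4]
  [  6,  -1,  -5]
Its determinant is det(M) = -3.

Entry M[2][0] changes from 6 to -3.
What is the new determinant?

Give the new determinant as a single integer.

Answer: -12

Derivation:
det is linear in row 2: changing M[2][0] by delta changes det by delta * cofactor(2,0).
Cofactor C_20 = (-1)^(2+0) * minor(2,0) = 1
Entry delta = -3 - 6 = -9
Det delta = -9 * 1 = -9
New det = -3 + -9 = -12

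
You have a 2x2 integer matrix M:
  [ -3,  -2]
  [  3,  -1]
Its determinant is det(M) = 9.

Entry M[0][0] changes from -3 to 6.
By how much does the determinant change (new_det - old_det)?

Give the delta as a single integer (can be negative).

Cofactor C_00 = -1
Entry delta = 6 - -3 = 9
Det delta = entry_delta * cofactor = 9 * -1 = -9

Answer: -9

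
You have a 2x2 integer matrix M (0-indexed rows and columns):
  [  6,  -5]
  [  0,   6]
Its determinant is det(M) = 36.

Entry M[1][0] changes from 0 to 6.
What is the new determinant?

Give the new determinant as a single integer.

det is linear in row 1: changing M[1][0] by delta changes det by delta * cofactor(1,0).
Cofactor C_10 = (-1)^(1+0) * minor(1,0) = 5
Entry delta = 6 - 0 = 6
Det delta = 6 * 5 = 30
New det = 36 + 30 = 66

Answer: 66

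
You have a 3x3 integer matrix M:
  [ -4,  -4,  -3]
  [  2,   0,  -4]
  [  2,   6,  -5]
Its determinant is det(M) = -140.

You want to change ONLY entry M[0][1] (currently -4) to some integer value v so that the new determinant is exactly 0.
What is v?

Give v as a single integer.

det is linear in entry M[0][1]: det = old_det + (v - -4) * C_01
Cofactor C_01 = 2
Want det = 0: -140 + (v - -4) * 2 = 0
  (v - -4) = 140 / 2 = 70
  v = -4 + (70) = 66

Answer: 66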